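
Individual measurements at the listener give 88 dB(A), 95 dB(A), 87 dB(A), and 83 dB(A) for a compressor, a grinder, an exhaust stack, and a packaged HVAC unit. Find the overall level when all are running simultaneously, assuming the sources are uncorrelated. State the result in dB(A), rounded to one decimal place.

Incoherent sources combine by intensity addition: L_total = 10·log₁₀(Σ 10^(L_i/10)).
Σ 10^(L/10) = 10^(88/10) + 10^(95/10) + 10^(87/10) + 10^(83/10) = 4.494e+09.
L_total = 10·log₁₀(4.494e+09) = 96.53 dB(A).

96.5 dB(A)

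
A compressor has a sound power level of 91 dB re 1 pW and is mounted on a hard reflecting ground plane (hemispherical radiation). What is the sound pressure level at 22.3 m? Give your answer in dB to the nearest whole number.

Free-field hemispherical radiation: L_p = L_w − 10·log₁₀(2π·r²), r = 22.3 m.
2π·r² = 3125 m², 10·log₁₀ of that is 34.948 dB.
L_p = 91 − 34.948 = 56.05 dB.

56 dB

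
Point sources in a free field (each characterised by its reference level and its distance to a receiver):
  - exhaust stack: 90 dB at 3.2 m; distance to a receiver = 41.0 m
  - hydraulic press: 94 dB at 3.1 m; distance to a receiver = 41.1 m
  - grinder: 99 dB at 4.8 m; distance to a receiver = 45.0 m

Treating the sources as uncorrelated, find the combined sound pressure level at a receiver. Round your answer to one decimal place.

Apply inverse-square spreading to bring every level to the receiver, then sum 10^(L/10).
exhaust stack: 90 − 20·log₁₀(41.0/3.2) = 90 − 22.15 = 67.85 dB.
hydraulic press: 94 − 20·log₁₀(41.1/3.1) = 94 − 22.45 = 71.55 dB.
grinder: 99 − 20·log₁₀(45.0/4.8) = 99 − 19.44 = 79.56 dB.
Σ 10^(L/10) = 1.108e+08 → L_total = 10·log₁₀(1.108e+08) = 80.44 dB.

80.4 dB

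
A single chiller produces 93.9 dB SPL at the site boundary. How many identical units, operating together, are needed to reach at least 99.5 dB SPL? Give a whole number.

The shortfall is 99.5 − 93.9 = 5.6 dB, and N units add 10·log₁₀ N, so need 10·log₁₀ N ≥ 5.6.
N ≥ 10^(5.6/10) = 3.631, so N = 4.

4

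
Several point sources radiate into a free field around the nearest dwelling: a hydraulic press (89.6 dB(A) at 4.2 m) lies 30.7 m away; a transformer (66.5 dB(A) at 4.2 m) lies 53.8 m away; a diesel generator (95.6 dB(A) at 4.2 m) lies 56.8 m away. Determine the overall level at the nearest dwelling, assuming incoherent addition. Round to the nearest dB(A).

76 dB(A)

First find each source's level at the receiver (point-source: −20·log₁₀(r/r_ref)), then combine on an intensity basis.
hydraulic press: 89.6 − 20·log₁₀(30.7/4.2) = 89.6 − 17.28 = 72.32 dB(A).
transformer: 66.5 − 20·log₁₀(53.8/4.2) = 66.5 − 22.15 = 44.35 dB(A).
diesel generator: 95.6 − 20·log₁₀(56.8/4.2) = 95.6 − 22.62 = 72.98 dB(A).
Σ 10^(L/10) = 3.695e+07 → L_total = 10·log₁₀(3.695e+07) = 75.68 dB(A).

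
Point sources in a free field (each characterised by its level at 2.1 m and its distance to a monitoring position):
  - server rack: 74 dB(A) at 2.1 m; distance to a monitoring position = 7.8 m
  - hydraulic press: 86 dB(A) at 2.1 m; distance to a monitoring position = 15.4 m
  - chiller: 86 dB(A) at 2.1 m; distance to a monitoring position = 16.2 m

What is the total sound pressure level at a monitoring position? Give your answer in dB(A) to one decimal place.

72.0 dB(A)

Apply inverse-square spreading to bring every level to the receiver, then sum 10^(L/10).
server rack: 74 − 20·log₁₀(7.8/2.1) = 74 − 11.40 = 62.60 dB(A).
hydraulic press: 86 − 20·log₁₀(15.4/2.1) = 86 − 17.31 = 68.69 dB(A).
chiller: 86 − 20·log₁₀(16.2/2.1) = 86 − 17.75 = 68.25 dB(A).
Σ 10^(L/10) = 1.591e+07 → L_total = 10·log₁₀(1.591e+07) = 72.02 dB(A).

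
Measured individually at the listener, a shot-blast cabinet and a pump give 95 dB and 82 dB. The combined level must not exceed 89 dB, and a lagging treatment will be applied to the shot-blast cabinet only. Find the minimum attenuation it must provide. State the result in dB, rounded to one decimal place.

7.0 dB

Fixed contribution from the other source: Σ 10^(L/10) = 10^(82/10) = 1.585e+08 (82.00 dB).
To meet 89 dB overall, the treated shot-blast cabinet may contribute at most 10^(89/10) − 1.585e+08 = 6.358e+08, i.e. 88.03 dB.
So the shot-blast cabinet must be reduced from 95 to 88.03 dB: IL = 6.97 dB.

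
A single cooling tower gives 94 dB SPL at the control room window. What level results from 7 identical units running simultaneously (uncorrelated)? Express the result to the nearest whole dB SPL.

With 7 equal, uncorrelated contributions the intensity is 7× that of one unit, giving a rise of 10·log₁₀ 7.
L_total = 94 + 10·log₁₀(7) = 94 + 8.451 = 102.45 dB SPL.

102 dB SPL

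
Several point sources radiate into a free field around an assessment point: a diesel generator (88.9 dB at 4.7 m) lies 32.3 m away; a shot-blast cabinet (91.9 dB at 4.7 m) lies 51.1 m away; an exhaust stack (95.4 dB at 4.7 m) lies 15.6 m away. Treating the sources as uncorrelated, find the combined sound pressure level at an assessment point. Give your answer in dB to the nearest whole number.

Propagate each source to the receiver with L = L_ref − 20·log₁₀(r/r_ref), then add intensities.
diesel generator: 88.9 − 20·log₁₀(32.3/4.7) = 88.9 − 16.74 = 72.16 dB.
shot-blast cabinet: 91.9 − 20·log₁₀(51.1/4.7) = 91.9 − 20.73 = 71.17 dB.
exhaust stack: 95.4 − 20·log₁₀(15.6/4.7) = 95.4 − 10.42 = 84.98 dB.
Σ 10^(L/10) = 3.443e+08 → L_total = 10·log₁₀(3.443e+08) = 85.37 dB.

85 dB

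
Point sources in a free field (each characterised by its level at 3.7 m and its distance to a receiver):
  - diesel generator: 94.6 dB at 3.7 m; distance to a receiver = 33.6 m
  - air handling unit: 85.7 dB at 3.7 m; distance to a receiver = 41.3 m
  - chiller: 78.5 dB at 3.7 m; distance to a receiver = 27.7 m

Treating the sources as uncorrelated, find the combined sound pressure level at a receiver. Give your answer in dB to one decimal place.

75.9 dB

Apply inverse-square spreading to bring every level to the receiver, then sum 10^(L/10).
diesel generator: 94.6 − 20·log₁₀(33.6/3.7) = 94.6 − 19.16 = 75.44 dB.
air handling unit: 85.7 − 20·log₁₀(41.3/3.7) = 85.7 − 20.95 = 64.75 dB.
chiller: 78.5 − 20·log₁₀(27.7/3.7) = 78.5 − 17.49 = 61.01 dB.
Σ 10^(L/10) = 3.922e+07 → L_total = 10·log₁₀(3.922e+07) = 75.93 dB.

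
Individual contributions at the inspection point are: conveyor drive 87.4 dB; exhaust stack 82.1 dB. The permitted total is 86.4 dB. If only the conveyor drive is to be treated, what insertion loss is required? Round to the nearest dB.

The untreated sources together contribute 10^(82.1/10) = 1.622e+08, i.e. 82.10 dB.
To meet 86.4 dB overall, the treated conveyor drive may contribute at most 10^(86.4/10) − 1.622e+08 = 2.743e+08, i.e. 84.38 dB.
Required insertion loss = 87.4 − 84.38 = 3.02 dB.

3 dB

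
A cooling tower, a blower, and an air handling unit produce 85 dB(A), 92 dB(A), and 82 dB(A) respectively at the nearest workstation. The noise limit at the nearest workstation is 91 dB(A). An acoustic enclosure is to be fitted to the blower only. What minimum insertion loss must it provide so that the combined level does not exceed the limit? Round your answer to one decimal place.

3.1 dB

Everything except the blower sums to 10^(85/10) + 10^(82/10) = 4.747e+08 in linear terms, 86.76 dB(A).
The limit corresponds to 10^(91/10) = 1.259e+09; subtracting the fixed part leaves 7.842e+08 for the blower, i.e. 88.94 dB(A).
Required insertion loss = 92 − 88.94 = 3.06 dB.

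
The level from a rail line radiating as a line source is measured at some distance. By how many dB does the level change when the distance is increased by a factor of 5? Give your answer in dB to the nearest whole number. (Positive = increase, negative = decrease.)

-7 dB

Line-source spreading: ΔL = −10·log₁₀(r₂/r₁).
ΔL = −10·log₁₀(5) = -6.99 dB.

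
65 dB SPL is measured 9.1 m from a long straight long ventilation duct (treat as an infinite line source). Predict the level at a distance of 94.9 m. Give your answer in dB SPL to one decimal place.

54.8 dB SPL

Cylindrical spreading from a line source gives a 10·log₁₀(r₂/r₁) drop.
L₂ = 65 − 10·log₁₀(94.9/9.1) = 65 − 10.182 = 54.82 dB SPL.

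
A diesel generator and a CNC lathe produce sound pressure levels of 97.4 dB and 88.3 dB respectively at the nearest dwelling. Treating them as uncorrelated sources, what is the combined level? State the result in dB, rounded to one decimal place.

For uncorrelated sources the intensities add, so convert each level to linear form, sum, and take 10·log₁₀ of the total.
Σ 10^(L/10) = 10^(97.4/10) + 10^(88.3/10) = 6.171e+09.
L_total = 10·log₁₀(6.171e+09) = 97.90 dB.

97.9 dB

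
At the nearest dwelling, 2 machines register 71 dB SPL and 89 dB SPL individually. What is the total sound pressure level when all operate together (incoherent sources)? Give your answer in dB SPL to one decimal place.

89.1 dB SPL

For uncorrelated sources the intensities add, so convert each level to linear form, sum, and take 10·log₁₀ of the total.
Σ 10^(L/10) = 10^(71/10) + 10^(89/10) = 8.069e+08.
L_total = 10·log₁₀(8.069e+08) = 89.07 dB SPL.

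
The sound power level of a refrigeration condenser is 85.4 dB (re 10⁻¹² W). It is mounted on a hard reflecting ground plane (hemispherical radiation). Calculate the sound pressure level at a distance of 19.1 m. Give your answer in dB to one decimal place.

L_p = L_w − 10·log₁₀(2π·r²) with r = 19.1 m.
2π·r² = 2292 m², 10·log₁₀ of that is 33.602 dB.
L_p = 85.4 − 33.602 = 51.80 dB.

51.8 dB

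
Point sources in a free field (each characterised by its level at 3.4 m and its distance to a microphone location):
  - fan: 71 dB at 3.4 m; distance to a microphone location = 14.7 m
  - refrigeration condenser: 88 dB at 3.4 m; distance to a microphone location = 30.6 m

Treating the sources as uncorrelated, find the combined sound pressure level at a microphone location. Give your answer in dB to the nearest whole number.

69 dB

Propagate each source to the receiver with L = L_ref − 20·log₁₀(r/r_ref), then add intensities.
fan: 71 − 20·log₁₀(14.7/3.4) = 71 − 12.72 = 58.28 dB.
refrigeration condenser: 88 − 20·log₁₀(30.6/3.4) = 88 − 19.08 = 68.92 dB.
Σ 10^(L/10) = 8.463e+06 → L_total = 10·log₁₀(8.463e+06) = 69.28 dB.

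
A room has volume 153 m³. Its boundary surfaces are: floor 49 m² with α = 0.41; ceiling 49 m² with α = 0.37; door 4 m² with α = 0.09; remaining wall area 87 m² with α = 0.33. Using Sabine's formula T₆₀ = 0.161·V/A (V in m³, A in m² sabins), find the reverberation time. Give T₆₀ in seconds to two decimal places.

Summing Sᵢαᵢ: 49·0.41 + 49·0.37 + 4·0.09 + 87·0.33 = 67.29 m².
T₆₀ = 0.161 × 153 / 67.29 = 0.366 s.

0.37 s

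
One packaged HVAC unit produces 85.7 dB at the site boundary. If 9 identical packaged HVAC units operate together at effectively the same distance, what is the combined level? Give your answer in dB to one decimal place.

95.2 dB

With 9 equal, uncorrelated contributions the intensity is 9× that of one unit, giving a rise of 10·log₁₀ 9.
L_total = 85.7 + 10·log₁₀(9) = 85.7 + 9.542 = 95.24 dB.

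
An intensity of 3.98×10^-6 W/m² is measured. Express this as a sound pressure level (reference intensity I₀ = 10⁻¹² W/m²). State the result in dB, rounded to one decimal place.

L = 10·log₁₀(I/I₀) = 10·log₁₀(3.98×10^-6/10⁻¹²) = 10·log₁₀(3.98×10^6).
L = 10·(0.5999 + 6) = 66.00 dB.

66.0 dB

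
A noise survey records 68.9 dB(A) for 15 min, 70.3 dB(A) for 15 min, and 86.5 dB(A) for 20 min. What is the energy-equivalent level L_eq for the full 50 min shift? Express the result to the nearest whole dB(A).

Weight each interval's intensity by its duration and average over T = 50 min:
Σ tᵢ·10^(Lᵢ/10) = 15·10^(68.9/10) + 15·10^(70.3/10) + 20·10^(86.5/10) = 9.211e+09.
L_eq = 10·log₁₀(9.211e+09/50) = 82.65 dB(A).

83 dB(A)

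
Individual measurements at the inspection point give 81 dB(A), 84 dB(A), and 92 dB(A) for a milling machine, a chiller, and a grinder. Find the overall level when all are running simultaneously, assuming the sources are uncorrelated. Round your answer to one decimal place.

Incoherent sources combine by intensity addition: L_total = 10·log₁₀(Σ 10^(L_i/10)).
Σ 10^(L/10) = 10^(81/10) + 10^(84/10) + 10^(92/10) = 1.962e+09.
L_total = 10·log₁₀(1.962e+09) = 92.93 dB(A).

92.9 dB(A)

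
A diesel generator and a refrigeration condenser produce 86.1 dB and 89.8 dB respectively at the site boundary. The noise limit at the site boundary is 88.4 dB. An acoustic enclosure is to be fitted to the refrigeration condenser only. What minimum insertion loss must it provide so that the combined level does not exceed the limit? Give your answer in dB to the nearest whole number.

Everything except the refrigeration condenser sums to 10^(86.1/10) = 4.074e+08 in linear terms, 86.10 dB.
To meet 88.4 dB overall, the treated refrigeration condenser may contribute at most 10^(88.4/10) − 4.074e+08 = 2.845e+08, i.e. 84.54 dB.
So the refrigeration condenser must be reduced from 89.8 to 84.54 dB: IL = 5.26 dB.

5 dB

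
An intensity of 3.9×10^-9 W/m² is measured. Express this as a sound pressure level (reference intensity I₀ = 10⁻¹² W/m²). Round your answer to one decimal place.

L = 10·log₁₀(I/I₀) = 10·log₁₀(3.9×10^-9/10⁻¹²) = 10·log₁₀(3.9×10^3).
L = 10·(0.5911 + 3) = 35.91 dB.

35.9 dB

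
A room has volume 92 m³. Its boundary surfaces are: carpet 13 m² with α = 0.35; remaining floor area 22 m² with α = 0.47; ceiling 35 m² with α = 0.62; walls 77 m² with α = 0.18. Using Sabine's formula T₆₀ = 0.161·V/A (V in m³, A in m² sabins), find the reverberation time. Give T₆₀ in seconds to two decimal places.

0.29 s

Total absorption A = 13·0.35 + 22·0.47 + 35·0.62 + 77·0.18 = 50.45 m² sabins.
T₆₀ = 0.161·V/A = 0.161·92/50.45 = 0.294 s.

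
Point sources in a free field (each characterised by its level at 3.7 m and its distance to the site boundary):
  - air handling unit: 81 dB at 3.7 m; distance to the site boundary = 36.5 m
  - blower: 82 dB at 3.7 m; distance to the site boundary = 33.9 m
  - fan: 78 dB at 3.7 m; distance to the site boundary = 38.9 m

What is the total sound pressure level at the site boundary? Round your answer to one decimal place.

Propagate each source to the receiver with L = L_ref − 20·log₁₀(r/r_ref), then add intensities.
air handling unit: 81 − 20·log₁₀(36.5/3.7) = 81 − 19.88 = 61.12 dB.
blower: 82 − 20·log₁₀(33.9/3.7) = 82 − 19.24 = 62.76 dB.
fan: 78 − 20·log₁₀(38.9/3.7) = 78 − 20.43 = 57.57 dB.
Σ 10^(L/10) = 3.752e+06 → L_total = 10·log₁₀(3.752e+06) = 65.74 dB.

65.7 dB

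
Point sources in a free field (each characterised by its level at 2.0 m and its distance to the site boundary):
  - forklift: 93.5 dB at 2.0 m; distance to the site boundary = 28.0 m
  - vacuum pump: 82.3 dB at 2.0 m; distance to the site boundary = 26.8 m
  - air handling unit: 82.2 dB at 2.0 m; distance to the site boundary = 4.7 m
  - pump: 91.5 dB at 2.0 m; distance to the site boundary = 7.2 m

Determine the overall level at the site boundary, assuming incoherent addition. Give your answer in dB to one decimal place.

First find each source's level at the receiver (point-source: −20·log₁₀(r/r_ref)), then combine on an intensity basis.
forklift: 93.5 − 20·log₁₀(28.0/2.0) = 93.5 − 22.92 = 70.58 dB.
vacuum pump: 82.3 − 20·log₁₀(26.8/2.0) = 82.3 − 22.54 = 59.76 dB.
air handling unit: 82.2 − 20·log₁₀(4.7/2.0) = 82.2 − 7.42 = 74.78 dB.
pump: 91.5 − 20·log₁₀(7.2/2.0) = 91.5 − 11.13 = 80.37 dB.
Σ 10^(L/10) = 1.514e+08 → L_total = 10·log₁₀(1.514e+08) = 81.80 dB.

81.8 dB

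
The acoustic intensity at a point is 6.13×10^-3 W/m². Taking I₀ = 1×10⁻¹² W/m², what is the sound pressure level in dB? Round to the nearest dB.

98 dB

I/I₀ = 6.13×10^-3/10⁻¹² = 6.13×10^9, and L = 10·log₁₀(I/I₀).
L = 10·(0.7875 + 9) = 97.87 dB.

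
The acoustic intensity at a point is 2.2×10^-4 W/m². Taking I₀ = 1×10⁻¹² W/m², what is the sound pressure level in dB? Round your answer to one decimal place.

L = 10·log₁₀(I/I₀) = 10·log₁₀(2.2×10^-4/10⁻¹²) = 10·log₁₀(2.2×10^8).
L = 10·(0.3424 + 8) = 83.42 dB.

83.4 dB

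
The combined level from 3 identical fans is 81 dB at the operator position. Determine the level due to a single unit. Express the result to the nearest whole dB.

76 dB

Dividing the total intensity by 3 lowers the level by 10·log₁₀ 3 = 4.771 dB: L₁ = 81 − 4.771.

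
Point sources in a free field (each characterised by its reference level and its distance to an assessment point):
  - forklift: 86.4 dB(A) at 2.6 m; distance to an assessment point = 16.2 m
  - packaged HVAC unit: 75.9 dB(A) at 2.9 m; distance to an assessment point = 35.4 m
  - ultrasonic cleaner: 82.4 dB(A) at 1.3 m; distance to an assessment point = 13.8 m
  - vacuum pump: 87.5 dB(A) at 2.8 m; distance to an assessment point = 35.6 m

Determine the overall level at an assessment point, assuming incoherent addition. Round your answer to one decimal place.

72.2 dB(A)

First find each source's level at the receiver (point-source: −20·log₁₀(r/r_ref)), then combine on an intensity basis.
forklift: 86.4 − 20·log₁₀(16.2/2.6) = 86.4 − 15.89 = 70.51 dB(A).
packaged HVAC unit: 75.9 − 20·log₁₀(35.4/2.9) = 75.9 − 21.73 = 54.17 dB(A).
ultrasonic cleaner: 82.4 − 20·log₁₀(13.8/1.3) = 82.4 − 20.52 = 61.88 dB(A).
vacuum pump: 87.5 − 20·log₁₀(35.6/2.8) = 87.5 − 22.09 = 65.41 dB(A).
Σ 10^(L/10) = 1.653e+07 → L_total = 10·log₁₀(1.653e+07) = 72.18 dB(A).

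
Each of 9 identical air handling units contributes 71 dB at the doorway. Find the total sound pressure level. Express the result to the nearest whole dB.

81 dB

With 9 equal, uncorrelated contributions the intensity is 9× that of one unit, giving a rise of 10·log₁₀ 9.
L_total = 71 + 10·log₁₀(9) = 71 + 9.542 = 80.54 dB.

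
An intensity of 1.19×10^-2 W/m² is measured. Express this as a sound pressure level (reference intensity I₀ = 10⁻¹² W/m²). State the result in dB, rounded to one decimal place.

Dividing by I₀ shifts the exponent by 12: I/I₀ = 1.19×10^10.
L = 10·(0.0755 + 10) = 100.76 dB.

100.8 dB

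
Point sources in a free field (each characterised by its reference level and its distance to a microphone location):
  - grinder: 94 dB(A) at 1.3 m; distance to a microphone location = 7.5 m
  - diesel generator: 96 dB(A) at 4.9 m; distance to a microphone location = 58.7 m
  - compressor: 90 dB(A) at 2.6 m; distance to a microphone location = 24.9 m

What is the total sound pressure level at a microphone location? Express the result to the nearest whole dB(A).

81 dB(A)

Propagate each source to the receiver with L = L_ref − 20·log₁₀(r/r_ref), then add intensities.
grinder: 94 − 20·log₁₀(7.5/1.3) = 94 − 15.22 = 78.78 dB(A).
diesel generator: 96 − 20·log₁₀(58.7/4.9) = 96 − 21.57 = 74.43 dB(A).
compressor: 90 − 20·log₁₀(24.9/2.6) = 90 − 19.62 = 70.38 dB(A).
Σ 10^(L/10) = 1.141e+08 → L_total = 10·log₁₀(1.141e+08) = 80.57 dB(A).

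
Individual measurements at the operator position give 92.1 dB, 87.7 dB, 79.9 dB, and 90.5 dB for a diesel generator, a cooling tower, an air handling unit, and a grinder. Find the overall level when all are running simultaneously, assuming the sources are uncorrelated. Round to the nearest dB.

For uncorrelated sources the intensities add, so convert each level to linear form, sum, and take 10·log₁₀ of the total.
Σ 10^(L/10) = 10^(92.1/10) + 10^(87.7/10) + 10^(79.9/10) + 10^(90.5/10) = 3.430e+09.
L_total = 10·log₁₀(3.430e+09) = 95.35 dB.

95 dB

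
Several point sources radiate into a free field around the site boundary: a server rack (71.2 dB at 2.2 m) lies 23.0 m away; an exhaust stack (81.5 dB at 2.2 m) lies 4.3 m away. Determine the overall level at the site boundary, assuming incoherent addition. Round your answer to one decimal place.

75.7 dB

Propagate each source to the receiver with L = L_ref − 20·log₁₀(r/r_ref), then add intensities.
server rack: 71.2 − 20·log₁₀(23.0/2.2) = 71.2 − 20.39 = 50.81 dB.
exhaust stack: 81.5 − 20·log₁₀(4.3/2.2) = 81.5 − 5.82 = 75.68 dB.
Σ 10^(L/10) = 3.710e+07 → L_total = 10·log₁₀(3.710e+07) = 75.69 dB.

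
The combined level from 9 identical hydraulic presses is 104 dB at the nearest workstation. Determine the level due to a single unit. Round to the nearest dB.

For N identical incoherent sources L_total = L₁ + 10·log₁₀ N, so L₁ = 104 − 10·log₁₀(9) = 104 − 9.542.

94 dB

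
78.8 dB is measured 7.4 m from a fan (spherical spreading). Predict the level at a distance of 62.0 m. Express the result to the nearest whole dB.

60 dB

Point-source attenuation: ΔL = 20·log₁₀(r₂/r₁) = 20·log₁₀(62.0/7.4) = 18.463 dB.
L₂ = 78.8 − 20·log₁₀(62.0/7.4) = 78.8 − 18.463 = 60.34 dB.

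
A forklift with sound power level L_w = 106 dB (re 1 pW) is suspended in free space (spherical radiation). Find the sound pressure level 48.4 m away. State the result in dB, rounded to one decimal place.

The power spreads over a sphere of area 4π·r², so L_p = L_w − 10·log₁₀(4π·r²).
4π·r² = 2.944e+04 m², 10·log₁₀ of that is 44.689 dB.
L_p = 106 − 44.689 = 61.31 dB.

61.3 dB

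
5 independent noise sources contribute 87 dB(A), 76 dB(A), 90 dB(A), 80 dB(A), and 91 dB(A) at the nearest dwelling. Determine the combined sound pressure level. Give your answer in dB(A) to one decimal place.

94.6 dB(A)

For uncorrelated sources the intensities add, so convert each level to linear form, sum, and take 10·log₁₀ of the total.
Σ 10^(L/10) = 10^(87/10) + 10^(76/10) + 10^(90/10) + 10^(80/10) + 10^(91/10) = 2.900e+09.
L_total = 10·log₁₀(2.900e+09) = 94.62 dB(A).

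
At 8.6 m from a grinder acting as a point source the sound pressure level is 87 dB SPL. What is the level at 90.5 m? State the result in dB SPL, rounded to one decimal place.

66.6 dB SPL

For a point source, L₂ = L₁ − 20·log₁₀(r₂/r₁).
L₂ = 87 − 20·log₁₀(90.5/8.6) = 87 − 20.443 = 66.56 dB SPL.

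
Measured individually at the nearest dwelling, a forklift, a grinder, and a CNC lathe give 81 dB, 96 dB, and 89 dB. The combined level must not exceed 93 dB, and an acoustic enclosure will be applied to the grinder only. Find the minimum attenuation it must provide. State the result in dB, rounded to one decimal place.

Everything except the grinder sums to 10^(81/10) + 10^(89/10) = 9.202e+08 in linear terms, 89.64 dB.
To meet 93 dB overall, the treated grinder may contribute at most 10^(93/10) − 9.202e+08 = 1.075e+09, i.e. 90.31 dB.
So the grinder must be reduced from 96 to 90.31 dB: IL = 5.69 dB.

5.7 dB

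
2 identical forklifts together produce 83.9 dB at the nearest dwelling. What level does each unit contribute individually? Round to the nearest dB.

81 dB

Dividing the total intensity by 2 lowers the level by 10·log₁₀ 2 = 3.010 dB: L₁ = 83.9 − 3.010.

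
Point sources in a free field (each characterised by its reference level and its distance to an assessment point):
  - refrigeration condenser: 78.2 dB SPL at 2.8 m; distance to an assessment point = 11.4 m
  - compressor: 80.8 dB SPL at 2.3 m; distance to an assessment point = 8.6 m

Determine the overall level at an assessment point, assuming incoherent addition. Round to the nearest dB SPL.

71 dB SPL

Apply inverse-square spreading to bring every level to the receiver, then sum 10^(L/10).
refrigeration condenser: 78.2 − 20·log₁₀(11.4/2.8) = 78.2 − 12.19 = 66.01 dB SPL.
compressor: 80.8 − 20·log₁₀(8.6/2.3) = 80.8 − 11.46 = 69.34 dB SPL.
Σ 10^(L/10) = 1.258e+07 → L_total = 10·log₁₀(1.258e+07) = 71.00 dB SPL.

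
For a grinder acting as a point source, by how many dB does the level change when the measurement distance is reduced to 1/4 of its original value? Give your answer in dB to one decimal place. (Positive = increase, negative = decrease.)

With spherical spreading the level changes by −20·log₁₀(r₂/r₁).
ΔL = −20·log₁₀(0.25) = +12.04 dB.

+12.0 dB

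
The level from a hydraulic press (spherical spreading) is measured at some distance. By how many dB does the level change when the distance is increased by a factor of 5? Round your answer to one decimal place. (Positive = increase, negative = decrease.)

With spherical spreading the level changes by −20·log₁₀(r₂/r₁).
ΔL = −20·log₁₀(5) = -13.98 dB.

-14.0 dB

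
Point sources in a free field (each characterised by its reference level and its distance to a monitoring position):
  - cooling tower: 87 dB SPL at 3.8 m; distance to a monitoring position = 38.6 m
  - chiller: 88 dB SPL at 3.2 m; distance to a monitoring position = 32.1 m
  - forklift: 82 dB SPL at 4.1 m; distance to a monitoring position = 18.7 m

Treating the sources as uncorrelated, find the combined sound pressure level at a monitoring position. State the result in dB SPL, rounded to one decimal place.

Propagate each source to the receiver with L = L_ref − 20·log₁₀(r/r_ref), then add intensities.
cooling tower: 87 − 20·log₁₀(38.6/3.8) = 87 − 20.14 = 66.86 dB SPL.
chiller: 88 − 20·log₁₀(32.1/3.2) = 88 − 20.03 = 67.97 dB SPL.
forklift: 82 − 20·log₁₀(18.7/4.1) = 82 − 13.18 = 68.82 dB SPL.
Σ 10^(L/10) = 1.875e+07 → L_total = 10·log₁₀(1.875e+07) = 72.73 dB SPL.

72.7 dB SPL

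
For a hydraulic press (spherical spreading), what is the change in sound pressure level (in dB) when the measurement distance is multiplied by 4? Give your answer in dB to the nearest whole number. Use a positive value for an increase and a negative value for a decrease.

With spherical spreading the level changes by −20·log₁₀(r₂/r₁).
ΔL = −20·log₁₀(4) = -12.04 dB.

-12 dB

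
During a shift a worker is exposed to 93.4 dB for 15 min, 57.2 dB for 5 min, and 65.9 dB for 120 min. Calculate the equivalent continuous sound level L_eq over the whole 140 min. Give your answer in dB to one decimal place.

83.8 dB

Weight each interval's intensity by its duration and average over T = 140 min:
Σ tᵢ·10^(Lᵢ/10) = 15·10^(93.4/10) + 5·10^(57.2/10) + 120·10^(65.9/10) = 3.329e+10.
L_eq = 10·log₁₀(3.329e+10/140) = 83.76 dB.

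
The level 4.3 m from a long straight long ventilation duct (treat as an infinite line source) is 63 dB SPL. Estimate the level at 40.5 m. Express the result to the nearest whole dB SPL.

53 dB SPL

Cylindrical spreading from a line source gives a 10·log₁₀(r₂/r₁) drop.
L₂ = 63 − 10·log₁₀(40.5/4.3) = 63 − 9.740 = 53.26 dB SPL.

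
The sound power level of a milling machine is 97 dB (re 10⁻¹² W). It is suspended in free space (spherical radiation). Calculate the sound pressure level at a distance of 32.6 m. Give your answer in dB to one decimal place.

L_p = L_w − 10·log₁₀(4π·r²) with r = 32.6 m.
4π·r² = 1.336e+04 m², 10·log₁₀ of that is 41.256 dB.
L_p = 97 − 41.256 = 55.74 dB.

55.7 dB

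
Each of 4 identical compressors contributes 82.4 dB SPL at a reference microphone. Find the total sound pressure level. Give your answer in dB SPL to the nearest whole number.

88 dB SPL

N identical incoherent sources raise the level by 10·log₁₀ N.
L_total = 82.4 + 10·log₁₀(4) = 82.4 + 6.021 = 88.42 dB SPL.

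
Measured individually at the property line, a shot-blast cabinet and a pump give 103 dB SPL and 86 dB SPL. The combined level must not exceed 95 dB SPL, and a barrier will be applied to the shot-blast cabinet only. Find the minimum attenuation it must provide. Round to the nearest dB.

Fixed contribution from the other source: Σ 10^(L/10) = 10^(86/10) = 3.981e+08 (86.00 dB SPL).
To meet 95 dB SPL overall, the treated shot-blast cabinet may contribute at most 10^(95/10) − 3.981e+08 = 2.764e+09, i.e. 94.42 dB SPL.
Required insertion loss = 103 − 94.42 = 8.58 dB.

9 dB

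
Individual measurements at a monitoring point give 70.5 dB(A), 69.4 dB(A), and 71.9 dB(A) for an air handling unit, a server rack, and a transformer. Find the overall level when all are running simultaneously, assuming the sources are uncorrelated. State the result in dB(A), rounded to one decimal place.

75.5 dB(A)

Incoherent sources combine by intensity addition: L_total = 10·log₁₀(Σ 10^(L_i/10)).
Σ 10^(L/10) = 10^(70.5/10) + 10^(69.4/10) + 10^(71.9/10) = 3.542e+07.
L_total = 10·log₁₀(3.542e+07) = 75.49 dB(A).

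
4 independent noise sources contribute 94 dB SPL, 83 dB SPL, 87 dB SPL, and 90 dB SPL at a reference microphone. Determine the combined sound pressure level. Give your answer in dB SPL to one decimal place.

96.2 dB SPL

For uncorrelated sources the intensities add, so convert each level to linear form, sum, and take 10·log₁₀ of the total.
Σ 10^(L/10) = 10^(94/10) + 10^(83/10) + 10^(87/10) + 10^(90/10) = 4.213e+09.
L_total = 10·log₁₀(4.213e+09) = 96.25 dB SPL.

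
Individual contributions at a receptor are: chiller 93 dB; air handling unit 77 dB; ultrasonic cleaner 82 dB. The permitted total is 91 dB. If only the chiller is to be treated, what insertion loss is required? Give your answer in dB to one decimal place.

2.8 dB

Everything except the chiller sums to 10^(77/10) + 10^(82/10) = 2.086e+08 in linear terms, 83.19 dB.
To meet 91 dB overall, the treated chiller may contribute at most 10^(91/10) − 2.086e+08 = 1.050e+09, i.e. 90.21 dB.
So the chiller must be reduced from 93 to 90.21 dB: IL = 2.79 dB.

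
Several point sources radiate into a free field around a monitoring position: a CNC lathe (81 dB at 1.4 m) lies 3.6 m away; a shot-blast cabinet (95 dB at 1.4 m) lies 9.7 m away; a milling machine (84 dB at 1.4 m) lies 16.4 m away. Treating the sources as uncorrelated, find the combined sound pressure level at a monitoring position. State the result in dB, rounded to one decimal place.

Apply inverse-square spreading to bring every level to the receiver, then sum 10^(L/10).
CNC lathe: 81 − 20·log₁₀(3.6/1.4) = 81 − 8.20 = 72.80 dB.
shot-blast cabinet: 95 − 20·log₁₀(9.7/1.4) = 95 − 16.81 = 78.19 dB.
milling machine: 84 − 20·log₁₀(16.4/1.4) = 84 − 21.37 = 62.63 dB.
Σ 10^(L/10) = 8.674e+07 → L_total = 10·log₁₀(8.674e+07) = 79.38 dB.

79.4 dB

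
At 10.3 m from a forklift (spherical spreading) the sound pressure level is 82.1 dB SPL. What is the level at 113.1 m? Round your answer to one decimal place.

61.3 dB SPL

For a point source, L₂ = L₁ − 20·log₁₀(r₂/r₁).
L₂ = 82.1 − 20·log₁₀(113.1/10.3) = 82.1 − 20.813 = 61.29 dB SPL.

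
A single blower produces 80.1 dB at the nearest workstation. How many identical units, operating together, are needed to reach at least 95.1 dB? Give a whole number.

The shortfall is 95.1 − 80.1 = 15.0 dB, and N units add 10·log₁₀ N, so need 10·log₁₀ N ≥ 15.0.
N ≥ 10^(15.0/10) = 31.623, so N = 32.

32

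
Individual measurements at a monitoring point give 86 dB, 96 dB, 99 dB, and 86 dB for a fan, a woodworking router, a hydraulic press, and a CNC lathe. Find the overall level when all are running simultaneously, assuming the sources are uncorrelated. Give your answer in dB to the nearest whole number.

101 dB

For uncorrelated sources the intensities add, so convert each level to linear form, sum, and take 10·log₁₀ of the total.
Σ 10^(L/10) = 10^(86/10) + 10^(96/10) + 10^(99/10) + 10^(86/10) = 1.272e+10.
L_total = 10·log₁₀(1.272e+10) = 101.05 dB.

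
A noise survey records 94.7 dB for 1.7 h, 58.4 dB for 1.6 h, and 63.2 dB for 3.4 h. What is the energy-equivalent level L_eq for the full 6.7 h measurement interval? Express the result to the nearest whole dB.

The energy average is taken in the linear domain: L_eq = 10·log₁₀[(Σ tᵢ·10^(Lᵢ/10))/T], T = 6.7 h.
Σ tᵢ·10^(Lᵢ/10) = 1.7·10^(94.7/10) + 1.6·10^(58.4/10) + 3.4·10^(63.2/10) = 5.025e+09.
L_eq = 10·log₁₀(5.025e+09/6.7) = 88.75 dB.

89 dB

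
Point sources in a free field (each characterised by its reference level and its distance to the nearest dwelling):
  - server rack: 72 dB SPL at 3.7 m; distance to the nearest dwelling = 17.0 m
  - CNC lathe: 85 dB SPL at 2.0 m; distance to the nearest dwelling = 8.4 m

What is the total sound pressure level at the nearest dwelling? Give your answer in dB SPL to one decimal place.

72.7 dB SPL

Apply inverse-square spreading to bring every level to the receiver, then sum 10^(L/10).
server rack: 72 − 20·log₁₀(17.0/3.7) = 72 − 13.24 = 58.76 dB SPL.
CNC lathe: 85 − 20·log₁₀(8.4/2.0) = 85 − 12.46 = 72.54 dB SPL.
Σ 10^(L/10) = 1.868e+07 → L_total = 10·log₁₀(1.868e+07) = 72.71 dB SPL.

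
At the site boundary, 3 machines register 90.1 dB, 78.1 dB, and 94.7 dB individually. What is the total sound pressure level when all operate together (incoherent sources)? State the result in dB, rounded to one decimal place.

Incoherent sources combine by intensity addition: L_total = 10·log₁₀(Σ 10^(L_i/10)).
Σ 10^(L/10) = 10^(90.1/10) + 10^(78.1/10) + 10^(94.7/10) = 4.039e+09.
L_total = 10·log₁₀(4.039e+09) = 96.06 dB.

96.1 dB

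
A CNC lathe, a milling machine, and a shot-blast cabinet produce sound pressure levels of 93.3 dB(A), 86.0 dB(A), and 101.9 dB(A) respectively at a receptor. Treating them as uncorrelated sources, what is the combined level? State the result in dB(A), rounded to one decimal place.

For uncorrelated sources the intensities add, so convert each level to linear form, sum, and take 10·log₁₀ of the total.
Σ 10^(L/10) = 10^(93.3/10) + 10^(86.0/10) + 10^(101.9/10) = 1.802e+10.
L_total = 10·log₁₀(1.802e+10) = 102.56 dB(A).

102.6 dB(A)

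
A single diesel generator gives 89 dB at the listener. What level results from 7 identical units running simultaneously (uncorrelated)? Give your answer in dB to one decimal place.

N identical incoherent sources raise the level by 10·log₁₀ N.
L_total = 89 + 10·log₁₀(7) = 89 + 8.451 = 97.45 dB.

97.5 dB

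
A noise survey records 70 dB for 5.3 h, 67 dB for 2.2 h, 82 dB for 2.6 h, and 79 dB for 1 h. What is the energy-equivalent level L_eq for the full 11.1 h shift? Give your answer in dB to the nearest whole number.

77 dB

The energy average is taken in the linear domain: L_eq = 10·log₁₀[(Σ tᵢ·10^(Lᵢ/10))/T], T = 11.1 h.
Σ tᵢ·10^(Lᵢ/10) = 5.3·10^(70/10) + 2.2·10^(67/10) + 2.6·10^(82/10) + 1·10^(79/10) = 5.555e+08.
L_eq = 10·log₁₀(5.555e+08/11.1) = 76.99 dB.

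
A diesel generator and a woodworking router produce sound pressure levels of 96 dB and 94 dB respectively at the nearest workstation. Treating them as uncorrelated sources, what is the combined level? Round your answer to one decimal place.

98.1 dB

For uncorrelated sources the intensities add, so convert each level to linear form, sum, and take 10·log₁₀ of the total.
Σ 10^(L/10) = 10^(96/10) + 10^(94/10) = 6.493e+09.
L_total = 10·log₁₀(6.493e+09) = 98.12 dB.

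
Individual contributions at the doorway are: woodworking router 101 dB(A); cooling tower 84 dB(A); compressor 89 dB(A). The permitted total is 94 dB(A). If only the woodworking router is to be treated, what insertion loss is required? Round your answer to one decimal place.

9.3 dB

The untreated sources together contribute 10^(84/10) + 10^(89/10) = 1.046e+09, i.e. 90.19 dB(A).
To meet 94 dB(A) overall, the treated woodworking router may contribute at most 10^(94/10) − 1.046e+09 = 1.466e+09, i.e. 91.66 dB(A).
So the woodworking router must be reduced from 101 to 91.66 dB(A): IL = 9.34 dB.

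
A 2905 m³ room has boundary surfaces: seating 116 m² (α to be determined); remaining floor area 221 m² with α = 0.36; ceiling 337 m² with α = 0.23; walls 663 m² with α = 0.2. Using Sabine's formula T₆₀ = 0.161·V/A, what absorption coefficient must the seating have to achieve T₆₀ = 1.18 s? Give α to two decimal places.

0.92

A = 0.161·V/T₆₀ = 0.161·2905/1.18 = 396.36 m² sabins.
Absorption from the other surfaces = 221·0.36 + 337·0.23 + 663·0.2 = 289.67 m², so the seating must supply 106.69 m² over 116 m².
α = 106.69/116 = 0.920.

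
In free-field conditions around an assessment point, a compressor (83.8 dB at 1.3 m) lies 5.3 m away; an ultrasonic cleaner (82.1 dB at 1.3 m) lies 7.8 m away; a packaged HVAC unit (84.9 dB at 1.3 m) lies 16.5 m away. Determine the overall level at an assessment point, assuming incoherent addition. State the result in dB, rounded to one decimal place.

73.2 dB

Propagate each source to the receiver with L = L_ref − 20·log₁₀(r/r_ref), then add intensities.
compressor: 83.8 − 20·log₁₀(5.3/1.3) = 83.8 − 12.21 = 71.59 dB.
ultrasonic cleaner: 82.1 − 20·log₁₀(7.8/1.3) = 82.1 − 15.56 = 66.54 dB.
packaged HVAC unit: 84.9 − 20·log₁₀(16.5/1.3) = 84.9 − 22.07 = 62.83 dB.
Σ 10^(L/10) = 2.086e+07 → L_total = 10·log₁₀(2.086e+07) = 73.19 dB.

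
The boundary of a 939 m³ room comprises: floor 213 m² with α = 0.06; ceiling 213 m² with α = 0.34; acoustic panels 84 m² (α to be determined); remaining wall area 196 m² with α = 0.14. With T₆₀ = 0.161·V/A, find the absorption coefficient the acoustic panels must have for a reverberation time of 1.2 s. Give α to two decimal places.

0.16

Required total absorption A = 0.161·939/1.2 = 125.98 m².
Absorption from the other surfaces = 213·0.06 + 213·0.34 + 196·0.14 = 112.64 m², so the acoustic panels must supply 13.34 m² over 84 m².
α = 13.34/84 = 0.159.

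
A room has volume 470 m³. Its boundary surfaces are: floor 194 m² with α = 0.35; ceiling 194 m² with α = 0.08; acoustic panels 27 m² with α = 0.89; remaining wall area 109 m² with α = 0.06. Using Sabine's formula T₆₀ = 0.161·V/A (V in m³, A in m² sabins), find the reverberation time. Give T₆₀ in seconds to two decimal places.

Summing Sᵢαᵢ: 194·0.35 + 194·0.08 + 27·0.89 + 109·0.06 = 113.99 m².
T₆₀ = 0.161 × 470 / 113.99 = 0.664 s.

0.66 s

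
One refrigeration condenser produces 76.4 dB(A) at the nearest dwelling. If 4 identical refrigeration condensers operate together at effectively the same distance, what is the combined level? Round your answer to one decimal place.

L_total = L₁ + 10·log₁₀ N for N identical incoherent sources.
L_total = 76.4 + 10·log₁₀(4) = 76.4 + 6.021 = 82.42 dB(A).

82.4 dB(A)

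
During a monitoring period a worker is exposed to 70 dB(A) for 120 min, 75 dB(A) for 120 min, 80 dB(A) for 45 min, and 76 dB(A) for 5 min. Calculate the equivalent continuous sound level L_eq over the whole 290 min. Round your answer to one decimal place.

L_eq = 10·log₁₀[(1/T)·Σ tᵢ·10^(Lᵢ/10)] with T = 290 min.
Σ tᵢ·10^(Lᵢ/10) = 120·10^(70/10) + 120·10^(75/10) + 45·10^(80/10) + 5·10^(76/10) = 9.694e+09.
L_eq = 10·log₁₀(9.694e+09/290) = 75.24 dB(A).

75.2 dB(A)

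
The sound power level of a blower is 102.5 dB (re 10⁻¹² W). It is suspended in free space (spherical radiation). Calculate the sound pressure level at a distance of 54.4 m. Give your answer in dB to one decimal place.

L_p = L_w − 10·log₁₀(4π·r²) with r = 54.4 m.
4π·r² = 3.719e+04 m², 10·log₁₀ of that is 45.704 dB.
L_p = 102.5 − 45.704 = 56.80 dB.

56.8 dB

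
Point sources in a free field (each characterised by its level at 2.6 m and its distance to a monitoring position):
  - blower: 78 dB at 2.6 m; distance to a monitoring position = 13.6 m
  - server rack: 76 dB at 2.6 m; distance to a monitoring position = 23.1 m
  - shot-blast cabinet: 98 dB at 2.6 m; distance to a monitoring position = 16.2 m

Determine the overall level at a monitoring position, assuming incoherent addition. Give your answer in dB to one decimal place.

Propagate each source to the receiver with L = L_ref − 20·log₁₀(r/r_ref), then add intensities.
blower: 78 − 20·log₁₀(13.6/2.6) = 78 − 14.37 = 63.63 dB.
server rack: 76 − 20·log₁₀(23.1/2.6) = 76 − 18.97 = 57.03 dB.
shot-blast cabinet: 98 − 20·log₁₀(16.2/2.6) = 98 − 15.89 = 82.11 dB.
Σ 10^(L/10) = 1.653e+08 → L_total = 10·log₁₀(1.653e+08) = 82.18 dB.

82.2 dB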